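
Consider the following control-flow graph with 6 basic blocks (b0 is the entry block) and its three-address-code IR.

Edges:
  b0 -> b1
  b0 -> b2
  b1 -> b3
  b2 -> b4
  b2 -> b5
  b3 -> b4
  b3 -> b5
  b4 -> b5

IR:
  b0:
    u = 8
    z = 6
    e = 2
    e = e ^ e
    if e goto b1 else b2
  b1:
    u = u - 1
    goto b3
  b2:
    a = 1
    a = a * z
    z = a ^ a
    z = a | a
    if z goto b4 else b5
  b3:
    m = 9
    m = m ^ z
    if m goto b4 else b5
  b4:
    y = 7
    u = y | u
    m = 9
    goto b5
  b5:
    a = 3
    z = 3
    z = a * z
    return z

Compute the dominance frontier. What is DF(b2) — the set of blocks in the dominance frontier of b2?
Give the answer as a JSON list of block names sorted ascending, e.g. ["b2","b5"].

Answer: ["b4", "b5"]

Analysis:
idom tree: b1←b0 b2←b0 b3←b1 b4←b0 b5←b0
Dom∩ at merges:
  b4: preds {b2,b3}: {b0,b2} ∩ {b0,b1,b3} = {b0}; idom=b0
  b5: preds {b2,b3,b4}: {b0,b2} ∩ {b0,b1,b3} ∩ {b0,b4} = {b0}; idom=b0

DF derivation:
  b4←b2: walk b2 to b0
  b4←b3: walk b3→b1 to b0
  b5←b2: walk b2 to b0
  b5←b3: walk b3→b1 to b0
  b5←b4: walk b4 to b0
  b0: DF=∅
  b1: DF={b4,b5}
  b2: DF={b4,b5}
  b3: DF={b4,b5}
  b4: DF={b5}
  b5: DF=∅

DF(b2) = ["b4", "b5"]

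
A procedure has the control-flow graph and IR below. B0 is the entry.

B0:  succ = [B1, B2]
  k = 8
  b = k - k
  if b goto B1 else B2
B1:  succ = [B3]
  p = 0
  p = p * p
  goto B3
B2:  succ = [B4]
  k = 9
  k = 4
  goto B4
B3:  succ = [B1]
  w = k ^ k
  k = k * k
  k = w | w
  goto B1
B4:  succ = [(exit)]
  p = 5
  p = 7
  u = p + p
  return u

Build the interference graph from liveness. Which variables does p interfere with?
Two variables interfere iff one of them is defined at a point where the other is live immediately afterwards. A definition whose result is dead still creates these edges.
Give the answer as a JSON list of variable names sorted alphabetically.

Answer: ["k"]

Working:
Block summaries:
  B0: def={b,k} ue=∅
  B1: def={p} ue=∅
  B2: def={k} ue=∅
  B3: def={k,w} ue={k}
  B4: def={p,u} ue=∅

Backward fixpoint:
  B0: in=∅ out={k}
  B1: in={k} out={k}
  B2: in=∅ out=∅
  B3: in={k} out={k}
  B4: in=∅ out=∅

Interference:
  b↔{k}
  k↔{b,p,w}
  p↔{k}
  u↔∅
  w↔{k}

N(p) = ["k"]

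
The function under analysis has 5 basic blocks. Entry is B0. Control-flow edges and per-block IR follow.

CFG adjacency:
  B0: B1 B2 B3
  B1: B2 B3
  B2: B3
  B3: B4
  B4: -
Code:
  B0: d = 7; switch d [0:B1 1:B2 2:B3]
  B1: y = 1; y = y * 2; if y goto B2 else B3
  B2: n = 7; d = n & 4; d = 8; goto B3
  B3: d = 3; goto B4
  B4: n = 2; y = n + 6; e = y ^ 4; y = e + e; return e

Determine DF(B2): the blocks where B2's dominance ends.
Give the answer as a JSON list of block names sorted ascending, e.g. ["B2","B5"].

Answer: ["B3"]

Working:
idom tree: B1←B0 B2←B0 B3←B0 B4←B3
Join-block Dom:
  B2: preds {B0,B1}: {B0} ∩ {B0,B1} = {B0}; idom=B0
  B3: preds {B0,B1,B2}: {B0} ∩ {B0,B1} ∩ {B0,B2} = {B0}; idom=B0

DF derivation:
  join B2 pred B0: · stop@B0
  join B2 pred B1: B1 stop@B0
  join B3 pred B0: · stop@B0
  join B3 pred B1: B1 stop@B0
  join B3 pred B2: B2 stop@B0
  DF(B0)=∅
  DF(B1)={B2,B3}
  DF(B2)={B3}
  DF(B3)=∅
  DF(B4)=∅

DF(B2) = ["B3"]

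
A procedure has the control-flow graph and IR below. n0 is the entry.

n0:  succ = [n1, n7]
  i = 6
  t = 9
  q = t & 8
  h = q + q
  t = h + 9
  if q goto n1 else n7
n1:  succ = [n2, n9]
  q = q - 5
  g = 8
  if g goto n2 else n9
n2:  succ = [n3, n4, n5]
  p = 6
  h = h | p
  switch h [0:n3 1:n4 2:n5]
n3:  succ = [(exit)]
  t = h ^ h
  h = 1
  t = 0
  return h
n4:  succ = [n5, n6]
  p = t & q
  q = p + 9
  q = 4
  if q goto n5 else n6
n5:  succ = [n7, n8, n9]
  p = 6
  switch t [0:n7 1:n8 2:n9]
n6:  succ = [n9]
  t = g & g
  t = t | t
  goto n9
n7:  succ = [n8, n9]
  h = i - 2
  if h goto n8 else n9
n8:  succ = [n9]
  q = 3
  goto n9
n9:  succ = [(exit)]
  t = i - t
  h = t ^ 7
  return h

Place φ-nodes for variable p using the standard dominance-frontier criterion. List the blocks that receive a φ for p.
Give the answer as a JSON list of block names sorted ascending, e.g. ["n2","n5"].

idom tree: n1←n0 n2←n1 n3←n2 n4←n2 n5←n2 n6←n4 n7←n0 n8←n0 n9←n0
Dom∩ at merges:
  n5: preds {n2,n4}: {n0,n1,n2} ∩ {n0,n1,n2,n4} = {n0,n1,n2}; idom=n2
  n7: preds {n0,n5}: {n0} ∩ {n0,n1,n2,n5} = {n0}; idom=n0
  n8: preds {n5,n7}: {n0,n1,n2,n5} ∩ {n0,n7} = {n0}; idom=n0
  n9: preds {n1,n5,n6,n7,n8}: {n0,n1} ∩ {n0,n1,n2,n5} ∩ {n0,n1,n2,n4,n6} ∩ {n0,n7} ∩ {n0,n8} = {n0}; idom=n0

DF walk-up:
  join n5 pred n2: · stop@n2
  join n5 pred n4: n4 stop@n2
  join n7 pred n0: · stop@n0
  join n7 pred n5: n5→n2→n1 stop@n0
  join n8 pred n5: n5→n2→n1 stop@n0
  join n8 pred n7: n7 stop@n0
  join n9 pred n1: n1 stop@n0
  join n9 pred n5: n5→n2→n1 stop@n0
  join n9 pred n6: n6→n4→n2→n1 stop@n0
  join n9 pred n7: n7 stop@n0
  join n9 pred n8: n8 stop@n0
  n0 → ∅
  n1 → {n7,n8,n9}
  n2 → {n7,n8,n9}
  n3 → ∅
  n4 → {n5,n9}
  n5 → {n7,n8,n9}
  n6 → {n9}
  n7 → {n8,n9}
  n8 → {n9}
  n9 → ∅

φ for p: defs {n2,n4,n5}
  DF⁺ = {n5,n7,n8,n9}

Answer: ["n5", "n7", "n8", "n9"]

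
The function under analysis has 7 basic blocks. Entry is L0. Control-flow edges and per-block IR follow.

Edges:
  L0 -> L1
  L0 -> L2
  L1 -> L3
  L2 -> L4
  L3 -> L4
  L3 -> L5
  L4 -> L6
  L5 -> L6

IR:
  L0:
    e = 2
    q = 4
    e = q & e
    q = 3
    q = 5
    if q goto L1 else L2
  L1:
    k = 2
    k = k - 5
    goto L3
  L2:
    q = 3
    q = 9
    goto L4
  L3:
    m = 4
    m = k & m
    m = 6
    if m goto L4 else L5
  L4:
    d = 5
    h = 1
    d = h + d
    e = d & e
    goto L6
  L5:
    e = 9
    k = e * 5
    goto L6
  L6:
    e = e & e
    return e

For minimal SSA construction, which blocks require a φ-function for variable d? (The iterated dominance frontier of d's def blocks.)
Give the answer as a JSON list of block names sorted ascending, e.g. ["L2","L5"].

idom tree: L1←L0 L2←L0 L3←L1 L4←L0 L5←L3 L6←L0
Dom∩ at merges:
  L4: preds {L2,L3}: {L0,L2} ∩ {L0,L1,L3} = {L0}; idom=L0
  L6: preds {L4,L5}: {L0,L4} ∩ {L0,L1,L3,L5} = {L0}; idom=L0

DF derivation:
  L4←L2: walk L2 to L0
  L4←L3: walk L3→L1 to L0
  L6←L4: walk L4 to L0
  L6←L5: walk L5→L3→L1 to L0
  DF(L0)=∅
  DF(L1)={L4,L6}
  DF(L2)={L4}
  DF(L3)={L4,L6}
  DF(L4)={L6}
  DF(L5)={L6}
  DF(L6)=∅

φ for d: defs {L4}
  DF⁺ = {L6}

Answer: ["L6"]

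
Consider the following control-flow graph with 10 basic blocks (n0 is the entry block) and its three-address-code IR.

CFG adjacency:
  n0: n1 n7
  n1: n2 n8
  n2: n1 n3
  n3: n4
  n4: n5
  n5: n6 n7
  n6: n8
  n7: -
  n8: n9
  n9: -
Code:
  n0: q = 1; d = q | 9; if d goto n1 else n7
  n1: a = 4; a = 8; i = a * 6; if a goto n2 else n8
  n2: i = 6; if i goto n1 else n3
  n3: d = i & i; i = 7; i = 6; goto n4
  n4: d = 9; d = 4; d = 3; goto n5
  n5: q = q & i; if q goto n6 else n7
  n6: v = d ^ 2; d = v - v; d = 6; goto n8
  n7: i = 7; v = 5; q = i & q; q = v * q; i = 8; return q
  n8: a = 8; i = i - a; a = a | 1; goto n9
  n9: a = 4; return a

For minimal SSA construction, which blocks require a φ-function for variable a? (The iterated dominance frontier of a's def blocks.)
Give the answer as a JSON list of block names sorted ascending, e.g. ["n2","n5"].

idom tree: n1←n0 n2←n1 n3←n2 n4←n3 n5←n4 n6←n5 n7←n0 n8←n1 n9←n8
Dom∩ at merges:
  n1: preds {n0,n2}: {n0} ∩ {n0,n1,n2} = {n0}; idom=n0
  n7: preds {n0,n5}: {n0} ∩ {n0,n1,n2,n3,n4,n5} = {n0}; idom=n0
  n8: preds {n1,n6}: {n0,n1} ∩ {n0,n1,n2,n3,n4,n5,n6} = {n0,n1}; idom=n1

DF walk-up:
  join n1 pred n0: · stop@n0
  join n1 pred n2: n2→n1 stop@n0
  join n7 pred n0: · stop@n0
  join n7 pred n5: n5→n4→n3→n2→n1 stop@n0
  join n8 pred n1: · stop@n1
  join n8 pred n6: n6→n5→n4→n3→n2 stop@n1
  n0 → ∅
  n1 → {n1,n7}
  n2 → {n1,n7,n8}
  n3 → {n7,n8}
  n4 → {n7,n8}
  n5 → {n7,n8}
  n6 → {n8}
  n7 → ∅
  n8 → ∅
  n9 → ∅

φ for a: defs {n1,n8,n9}
  DF⁺ = {n1,n7}

Answer: ["n1", "n7"]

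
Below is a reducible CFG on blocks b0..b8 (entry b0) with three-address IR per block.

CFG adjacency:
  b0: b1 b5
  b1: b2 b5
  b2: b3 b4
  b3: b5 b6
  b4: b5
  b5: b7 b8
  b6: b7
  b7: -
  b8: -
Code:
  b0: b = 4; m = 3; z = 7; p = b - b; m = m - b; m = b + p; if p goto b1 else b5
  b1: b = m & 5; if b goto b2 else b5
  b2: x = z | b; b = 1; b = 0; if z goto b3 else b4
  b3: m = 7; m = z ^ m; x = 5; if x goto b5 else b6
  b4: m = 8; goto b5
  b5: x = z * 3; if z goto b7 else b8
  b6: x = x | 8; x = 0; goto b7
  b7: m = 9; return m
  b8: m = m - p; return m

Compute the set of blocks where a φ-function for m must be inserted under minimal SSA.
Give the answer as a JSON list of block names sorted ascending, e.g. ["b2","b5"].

idom tree: b1←b0 b2←b1 b3←b2 b4←b2 b5←b0 b6←b3 b7←b0 b8←b5
Dom at joins:
  b5: preds {b0,b1,b3,b4}: {b0} ∩ {b0,b1} ∩ {b0,b1,b2,b3} ∩ {b0,b1,b2,b4} = {b0}; idom=b0
  b7: preds {b5,b6}: {b0,b5} ∩ {b0,b1,b2,b3,b6} = {b0}; idom=b0

DF derivation:
  b5←b0: walk · to b0
  b5←b1: walk b1 to b0
  b5←b3: walk b3→b2→b1 to b0
  b5←b4: walk b4→b2→b1 to b0
  b7←b5: walk b5 to b0
  b7←b6: walk b6→b3→b2→b1 to b0
  DF(b0)=∅
  DF(b1)={b5,b7}
  DF(b2)={b5,b7}
  DF(b3)={b5,b7}
  DF(b4)={b5}
  DF(b5)={b7}
  DF(b6)={b7}
  DF(b7)=∅
  DF(b8)=∅

φ for m: defs {b0,b3,b4,b7,b8}
  DF⁺ = {b5,b7}

Answer: ["b5", "b7"]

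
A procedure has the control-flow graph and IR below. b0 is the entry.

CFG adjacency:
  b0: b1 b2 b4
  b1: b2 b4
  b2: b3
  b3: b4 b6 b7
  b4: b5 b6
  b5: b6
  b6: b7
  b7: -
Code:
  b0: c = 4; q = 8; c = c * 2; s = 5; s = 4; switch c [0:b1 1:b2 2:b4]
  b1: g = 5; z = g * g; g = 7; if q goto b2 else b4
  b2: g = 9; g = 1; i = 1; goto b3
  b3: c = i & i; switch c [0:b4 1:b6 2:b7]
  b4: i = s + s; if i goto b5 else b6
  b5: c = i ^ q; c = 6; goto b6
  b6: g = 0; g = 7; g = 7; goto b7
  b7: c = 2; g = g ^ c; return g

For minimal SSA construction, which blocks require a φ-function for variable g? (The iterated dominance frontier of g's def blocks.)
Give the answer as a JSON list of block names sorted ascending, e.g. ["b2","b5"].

idom tree: b1←b0 b2←b0 b3←b2 b4←b0 b5←b4 b6←b0 b7←b0
Dom∩ at merges:
  b2: preds {b0,b1}: {b0} ∩ {b0,b1} = {b0}; idom=b0
  b4: preds {b0,b1,b3}: {b0} ∩ {b0,b1} ∩ {b0,b2,b3} = {b0}; idom=b0
  b6: preds {b3,b4,b5}: {b0,b2,b3} ∩ {b0,b4} ∩ {b0,b4,b5} = {b0}; idom=b0
  b7: preds {b3,b6}: {b0,b2,b3} ∩ {b0,b6} = {b0}; idom=b0

DF derivation:
  b2←b0: walk · to b0
  b2←b1: walk b1 to b0
  b4←b0: walk · to b0
  b4←b1: walk b1 to b0
  b4←b3: walk b3→b2 to b0
  b6←b3: walk b3→b2 to b0
  b6←b4: walk b4 to b0
  b6←b5: walk b5→b4 to b0
  b7←b3: walk b3→b2 to b0
  b7←b6: walk b6 to b0
  DF(b0)=∅
  DF(b1)={b2,b4}
  DF(b2)={b4,b6,b7}
  DF(b3)={b4,b6,b7}
  DF(b4)={b6}
  DF(b5)={b6}
  DF(b6)={b7}
  DF(b7)=∅

φ for g: defs {b1,b2,b6,b7}
  DF⁺ = {b2,b4,b6,b7}

Answer: ["b2", "b4", "b6", "b7"]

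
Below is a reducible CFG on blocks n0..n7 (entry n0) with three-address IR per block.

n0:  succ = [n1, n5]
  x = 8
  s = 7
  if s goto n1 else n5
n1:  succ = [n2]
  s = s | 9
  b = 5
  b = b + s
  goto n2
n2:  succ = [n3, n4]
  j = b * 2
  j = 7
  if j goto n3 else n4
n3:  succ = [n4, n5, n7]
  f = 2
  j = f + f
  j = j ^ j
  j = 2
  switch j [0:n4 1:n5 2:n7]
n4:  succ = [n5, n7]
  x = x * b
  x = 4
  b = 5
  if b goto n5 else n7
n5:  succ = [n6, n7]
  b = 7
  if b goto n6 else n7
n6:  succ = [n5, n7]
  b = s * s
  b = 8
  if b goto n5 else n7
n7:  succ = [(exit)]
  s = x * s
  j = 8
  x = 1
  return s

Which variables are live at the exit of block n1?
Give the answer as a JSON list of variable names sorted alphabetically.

Answer: ["b", "s", "x"]

Analysis:
def/use:
  n0: def={s,x} ue=∅
  n1: def={b,s} ue={s}
  n2: def={j} ue={b}
  n3: def={f,j} ue=∅
  n4: def={b,x} ue={b,x}
  n5: def={b} ue=∅
  n6: def={b} ue={s}
  n7: def={j,s,x} ue={s,x}

Live sets:
  n0: in=∅ out={s,x}
  n1: in={s,x} out={b,s,x}
  n2: in={b,s,x} out={b,s,x}
  n3: in={b,s,x} out={b,s,x}
  n4: in={b,s,x} out={s,x}
  n5: in={s,x} out={s,x}
  n6: in={s,x} out={s,x}
  n7: in={s,x} out=∅

live-out(n1) = ["b", "s", "x"]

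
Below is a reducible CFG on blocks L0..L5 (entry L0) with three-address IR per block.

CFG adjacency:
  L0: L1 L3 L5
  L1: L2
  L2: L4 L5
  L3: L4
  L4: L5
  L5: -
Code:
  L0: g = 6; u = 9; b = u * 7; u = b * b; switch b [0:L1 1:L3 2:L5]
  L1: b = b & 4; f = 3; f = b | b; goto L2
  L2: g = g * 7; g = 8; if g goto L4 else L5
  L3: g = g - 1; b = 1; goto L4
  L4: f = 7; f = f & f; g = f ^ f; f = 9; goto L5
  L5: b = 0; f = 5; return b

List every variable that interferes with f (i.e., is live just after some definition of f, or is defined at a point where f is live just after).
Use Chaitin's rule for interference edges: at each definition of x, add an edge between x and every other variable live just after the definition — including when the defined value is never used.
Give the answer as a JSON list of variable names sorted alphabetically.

Per-block:
  L0: {b,g,u} / ∅
  L1: {b,f} / {b}
  L2: {g} / {g}
  L3: {b,g} / {g}
  L4: {f,g} / ∅
  L5: {b,f} / ∅

Live sets:
  L0: in=∅ out={b,g}
  L1: in={b,g} out={g}
  L2: in={g} out=∅
  L3: in={g} out=∅
  L4: in=∅ out=∅
  L5: in=∅ out=∅

Interference:
  b — {f,g,u}
  f — {b,g}
  g — {b,f,u}
  u — {b,g}

N(f) = ["b", "g"]

Answer: ["b", "g"]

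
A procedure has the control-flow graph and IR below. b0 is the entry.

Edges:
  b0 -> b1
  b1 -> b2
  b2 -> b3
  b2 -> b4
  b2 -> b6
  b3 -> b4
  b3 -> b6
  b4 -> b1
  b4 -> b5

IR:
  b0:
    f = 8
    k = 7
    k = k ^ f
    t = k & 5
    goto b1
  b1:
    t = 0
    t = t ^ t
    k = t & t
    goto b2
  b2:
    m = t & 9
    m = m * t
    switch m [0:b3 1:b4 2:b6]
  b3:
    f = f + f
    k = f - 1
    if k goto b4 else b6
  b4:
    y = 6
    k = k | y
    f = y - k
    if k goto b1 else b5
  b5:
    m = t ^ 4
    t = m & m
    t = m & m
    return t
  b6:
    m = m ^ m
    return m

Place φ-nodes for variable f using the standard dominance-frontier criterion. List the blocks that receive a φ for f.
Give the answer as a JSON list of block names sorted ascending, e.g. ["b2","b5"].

Answer: ["b1", "b4", "b6"]

Derivation:
idom tree: b1←b0 b2←b1 b3←b2 b4←b2 b5←b4 b6←b2
Dom∩ at merges:
  b1: preds {b0,b4}: {b0} ∩ {b0,b1,b2,b4} = {b0}; idom=b0
  b4: preds {b2,b3}: {b0,b1,b2} ∩ {b0,b1,b2,b3} = {b0,b1,b2}; idom=b2
  b6: preds {b2,b3}: {b0,b1,b2} ∩ {b0,b1,b2,b3} = {b0,b1,b2}; idom=b2

DF walk-up:
  join b1 pred b0: · stop@b0
  join b1 pred b4: b4→b2→b1 stop@b0
  join b4 pred b2: · stop@b2
  join b4 pred b3: b3 stop@b2
  join b6 pred b2: · stop@b2
  join b6 pred b3: b3 stop@b2
  b0 → ∅
  b1 → {b1}
  b2 → {b1}
  b3 → {b4,b6}
  b4 → {b1}
  b5 → ∅
  b6 → ∅

φ for f: defs {b0,b3,b4}
  DF⁺ = {b1,b4,b6}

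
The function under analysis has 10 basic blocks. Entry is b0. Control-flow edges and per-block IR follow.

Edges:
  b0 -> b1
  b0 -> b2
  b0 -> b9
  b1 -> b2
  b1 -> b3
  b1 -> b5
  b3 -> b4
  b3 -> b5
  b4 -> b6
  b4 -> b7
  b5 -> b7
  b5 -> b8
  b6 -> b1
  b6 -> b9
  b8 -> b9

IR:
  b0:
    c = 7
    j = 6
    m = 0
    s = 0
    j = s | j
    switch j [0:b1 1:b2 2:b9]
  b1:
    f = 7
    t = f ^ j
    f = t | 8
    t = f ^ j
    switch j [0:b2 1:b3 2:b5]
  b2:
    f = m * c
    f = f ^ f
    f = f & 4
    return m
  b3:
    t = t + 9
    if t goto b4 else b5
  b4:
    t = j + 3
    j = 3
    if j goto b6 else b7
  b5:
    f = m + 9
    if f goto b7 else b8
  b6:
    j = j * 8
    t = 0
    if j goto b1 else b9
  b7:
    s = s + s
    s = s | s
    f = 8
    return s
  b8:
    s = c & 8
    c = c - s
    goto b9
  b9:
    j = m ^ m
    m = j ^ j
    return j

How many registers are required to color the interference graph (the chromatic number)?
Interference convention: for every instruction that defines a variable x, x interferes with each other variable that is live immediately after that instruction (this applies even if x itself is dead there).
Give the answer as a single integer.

def/use:
  b0: {c,j,m,s} / ∅
  b1: {f,t} / {j}
  b2: {f} / {c,m}
  b3: {t} / {t}
  b4: {j,t} / {j}
  b5: {f} / {m}
  b6: {j,t} / {j}
  b7: {f,s} / {s}
  b8: {c,s} / {c}
  b9: {j,m} / {m}

Liveness:
  b0: in=∅ out={c,j,m,s}
  b1: in={c,j,m,s} out={c,j,m,s,t}
  b2: in={c,m} out=∅
  b3: in={c,j,m,s,t} out={c,j,m,s}
  b4: in={c,j,m,s} out={c,j,m,s}
  b5: in={c,m,s} out={c,m,s}
  b6: in={c,j,m,s} out={c,j,m,s}
  b7: in={s} out=∅
  b8: in={c,m} out={m}
  b9: in={m} out=∅

Interfere edges:
  c↔{f,j,m,s,t}
  f↔{c,j,m,s}
  j↔{c,f,m,s,t}
  m↔{c,f,j,s,t}
  s↔{c,f,j,m,t}
  t↔{c,j,m,s}

Registers:
  lower bound: {c,f,j,m,s} mutually conflict ⇒ χ ≥ 5
  5-colouring: r0={c}  r1={j}  r2={m}  r3={s}  r4={f,t}
  χ = 5

Answer: 5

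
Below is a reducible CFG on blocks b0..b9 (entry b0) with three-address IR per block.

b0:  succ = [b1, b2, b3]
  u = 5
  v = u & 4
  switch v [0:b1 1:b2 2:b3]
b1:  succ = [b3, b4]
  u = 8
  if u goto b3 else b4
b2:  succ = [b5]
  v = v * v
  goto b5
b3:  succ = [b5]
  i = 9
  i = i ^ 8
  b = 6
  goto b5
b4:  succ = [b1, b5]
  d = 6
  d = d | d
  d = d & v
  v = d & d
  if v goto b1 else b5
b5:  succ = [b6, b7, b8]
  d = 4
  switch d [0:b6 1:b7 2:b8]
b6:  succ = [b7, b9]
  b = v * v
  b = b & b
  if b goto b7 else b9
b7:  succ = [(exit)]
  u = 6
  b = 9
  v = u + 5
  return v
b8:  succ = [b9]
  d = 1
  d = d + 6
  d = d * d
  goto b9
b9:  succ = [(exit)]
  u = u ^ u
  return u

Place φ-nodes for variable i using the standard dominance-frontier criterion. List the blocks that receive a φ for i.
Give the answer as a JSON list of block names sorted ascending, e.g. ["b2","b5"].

idom tree: b1←b0 b2←b0 b3←b0 b4←b1 b5←b0 b6←b5 b7←b5 b8←b5 b9←b5
Dom at joins:
  b1: preds {b0,b4}: {b0} ∩ {b0,b1,b4} = {b0}; idom=b0
  b3: preds {b0,b1}: {b0} ∩ {b0,b1} = {b0}; idom=b0
  b5: preds {b2,b3,b4}: {b0,b2} ∩ {b0,b3} ∩ {b0,b1,b4} = {b0}; idom=b0
  b7: preds {b5,b6}: {b0,b5} ∩ {b0,b5,b6} = {b0,b5}; idom=b5
  b9: preds {b6,b8}: {b0,b5,b6} ∩ {b0,b5,b8} = {b0,b5}; idom=b5

DF walk-up:
  join b1 pred b0: · stop@b0
  join b1 pred b4: b4→b1 stop@b0
  join b3 pred b0: · stop@b0
  join b3 pred b1: b1 stop@b0
  join b5 pred b2: b2 stop@b0
  join b5 pred b3: b3 stop@b0
  join b5 pred b4: b4→b1 stop@b0
  join b7 pred b5: · stop@b5
  join b7 pred b6: b6 stop@b5
  join b9 pred b6: b6 stop@b5
  join b9 pred b8: b8 stop@b5
  b0 → ∅
  b1 → {b1,b3,b5}
  b2 → {b5}
  b3 → {b5}
  b4 → {b1,b5}
  b5 → ∅
  b6 → {b7,b9}
  b7 → ∅
  b8 → {b9}
  b9 → ∅

φ for i: defs {b3}
  DF⁺ = {b5}

Answer: ["b5"]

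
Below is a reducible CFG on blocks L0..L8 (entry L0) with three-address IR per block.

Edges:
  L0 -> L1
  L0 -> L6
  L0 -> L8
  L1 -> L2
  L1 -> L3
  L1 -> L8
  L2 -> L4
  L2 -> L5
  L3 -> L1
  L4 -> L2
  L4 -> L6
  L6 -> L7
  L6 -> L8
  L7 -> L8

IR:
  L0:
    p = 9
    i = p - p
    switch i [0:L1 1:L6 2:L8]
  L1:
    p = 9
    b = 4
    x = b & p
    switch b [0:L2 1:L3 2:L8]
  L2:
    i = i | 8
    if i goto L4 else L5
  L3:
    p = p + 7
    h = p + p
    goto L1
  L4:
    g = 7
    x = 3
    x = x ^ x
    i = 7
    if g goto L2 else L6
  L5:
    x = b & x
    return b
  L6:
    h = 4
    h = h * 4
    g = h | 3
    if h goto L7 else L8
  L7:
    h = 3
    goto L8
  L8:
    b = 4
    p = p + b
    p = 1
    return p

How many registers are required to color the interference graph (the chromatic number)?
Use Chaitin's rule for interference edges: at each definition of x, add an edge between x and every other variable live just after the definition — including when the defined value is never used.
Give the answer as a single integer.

Block summaries:
  L0 def {i,p} use ∅
  L1 def {b,p,x} use ∅
  L2 def {i} use {i}
  L3 def {h,p} use {p}
  L4 def {g,i,x} use ∅
  L5 def {x} use {b,x}
  L6 def {g,h} use ∅
  L7 def {h} use ∅
  L8 def {b,p} use {p}

Backward fixpoint:
  L0: in=∅ out={i,p}
  L1: in={i} out={b,i,p,x}
  L2: in={b,i,p,x} out={b,p,x}
  L3: in={i,p} out={i}
  L4: in={b,p} out={b,i,p,x}
  L5: in={b,x} out=∅
  L6: in={p} out={p}
  L7: in={p} out={p}
  L8: in={p} out=∅

Interference:
  b↔{g,i,p,x}
  g↔{b,h,i,p,x}
  h↔{g,i,p}
  i↔{b,g,h,p,x}
  p↔{b,g,h,i,x}
  x↔{b,g,i,p}

Colouring:
  {b,g,i,p,x} pairwise interfere (5-clique) ⇒ χ ≥ 5
  5-colouring: c0={g}  c1={i}  c2={p}  c3={b,h}  c4={x}
  χ = 5

Answer: 5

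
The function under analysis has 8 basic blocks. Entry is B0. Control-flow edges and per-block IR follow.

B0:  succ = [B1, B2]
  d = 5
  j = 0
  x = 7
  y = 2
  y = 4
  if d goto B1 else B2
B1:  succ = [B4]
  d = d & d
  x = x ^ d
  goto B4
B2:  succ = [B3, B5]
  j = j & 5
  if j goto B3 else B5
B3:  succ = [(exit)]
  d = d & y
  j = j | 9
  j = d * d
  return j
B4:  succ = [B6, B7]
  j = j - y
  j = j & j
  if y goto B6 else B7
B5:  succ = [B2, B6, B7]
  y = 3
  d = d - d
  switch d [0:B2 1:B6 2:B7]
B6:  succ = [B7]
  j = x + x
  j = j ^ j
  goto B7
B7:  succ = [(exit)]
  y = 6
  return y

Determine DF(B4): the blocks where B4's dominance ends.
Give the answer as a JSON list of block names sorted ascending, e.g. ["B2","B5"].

Answer: ["B6", "B7"]

Analysis:
idom tree: B1←B0 B2←B0 B3←B2 B4←B1 B5←B2 B6←B0 B7←B0
Join-block Dom:
  B2: preds {B0,B5}: {B0} ∩ {B0,B2,B5} = {B0}; idom=B0
  B6: preds {B4,B5}: {B0,B1,B4} ∩ {B0,B2,B5} = {B0}; idom=B0
  B7: preds {B4,B5,B6}: {B0,B1,B4} ∩ {B0,B2,B5} ∩ {B0,B6} = {B0}; idom=B0

DF walk-up:
  join B2 pred B0: · stop@B0
  join B2 pred B5: B5→B2 stop@B0
  join B6 pred B4: B4→B1 stop@B0
  join B6 pred B5: B5→B2 stop@B0
  join B7 pred B4: B4→B1 stop@B0
  join B7 pred B5: B5→B2 stop@B0
  join B7 pred B6: B6 stop@B0
  DF(B0)=∅
  DF(B1)={B6,B7}
  DF(B2)={B2,B6,B7}
  DF(B3)=∅
  DF(B4)={B6,B7}
  DF(B5)={B2,B6,B7}
  DF(B6)={B7}
  DF(B7)=∅

DF(B4) = ["B6", "B7"]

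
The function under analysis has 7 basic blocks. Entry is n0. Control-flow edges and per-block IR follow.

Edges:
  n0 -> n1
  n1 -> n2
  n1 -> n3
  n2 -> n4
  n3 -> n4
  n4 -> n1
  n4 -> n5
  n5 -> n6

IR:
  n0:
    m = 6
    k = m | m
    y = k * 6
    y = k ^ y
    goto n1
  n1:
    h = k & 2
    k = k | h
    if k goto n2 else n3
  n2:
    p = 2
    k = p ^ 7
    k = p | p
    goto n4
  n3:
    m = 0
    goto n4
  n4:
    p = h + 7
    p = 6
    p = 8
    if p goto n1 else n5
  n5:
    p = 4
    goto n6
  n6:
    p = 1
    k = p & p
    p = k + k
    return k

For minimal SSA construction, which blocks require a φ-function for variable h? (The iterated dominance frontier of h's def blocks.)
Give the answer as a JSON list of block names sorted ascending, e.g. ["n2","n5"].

idom tree: n1←n0 n2←n1 n3←n1 n4←n1 n5←n4 n6←n5
Dom∩ at merges:
  n1: preds {n0,n4}: {n0} ∩ {n0,n1,n4} = {n0}; idom=n0
  n4: preds {n2,n3}: {n0,n1,n2} ∩ {n0,n1,n3} = {n0,n1}; idom=n1

DF walk-up:
  n1←n0: walk · to n0
  n1←n4: walk n4→n1 to n0
  n4←n2: walk n2 to n1
  n4←n3: walk n3 to n1
  DF(n0)=∅
  DF(n1)={n1}
  DF(n2)={n4}
  DF(n3)={n4}
  DF(n4)={n1}
  DF(n5)=∅
  DF(n6)=∅

φ for h: defs {n1}
  DF⁺ = {n1}

Answer: ["n1"]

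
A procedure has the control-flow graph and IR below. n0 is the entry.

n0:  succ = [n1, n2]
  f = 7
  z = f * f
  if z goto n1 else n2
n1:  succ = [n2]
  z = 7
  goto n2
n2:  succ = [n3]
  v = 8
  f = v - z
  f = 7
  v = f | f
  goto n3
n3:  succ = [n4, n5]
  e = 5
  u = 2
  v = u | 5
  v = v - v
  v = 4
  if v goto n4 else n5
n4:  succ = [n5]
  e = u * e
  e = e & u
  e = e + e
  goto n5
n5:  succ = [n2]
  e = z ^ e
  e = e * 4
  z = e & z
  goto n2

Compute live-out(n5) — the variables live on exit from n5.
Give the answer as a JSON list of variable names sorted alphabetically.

Answer: ["z"]

Working:
def/use:
  n0: def={f,z} ue=∅
  n1: def={z} ue=∅
  n2: def={f,v} ue={z}
  n3: def={e,u,v} ue=∅
  n4: def={e} ue={e,u}
  n5: def={e,z} ue={e,z}

Backward fixpoint:
  n0: in=∅ out={z}
  n1: in=∅ out={z}
  n2: in={z} out={z}
  n3: in={z} out={e,u,z}
  n4: in={e,u,z} out={e,z}
  n5: in={e,z} out={z}

live-out(n5) = ["z"]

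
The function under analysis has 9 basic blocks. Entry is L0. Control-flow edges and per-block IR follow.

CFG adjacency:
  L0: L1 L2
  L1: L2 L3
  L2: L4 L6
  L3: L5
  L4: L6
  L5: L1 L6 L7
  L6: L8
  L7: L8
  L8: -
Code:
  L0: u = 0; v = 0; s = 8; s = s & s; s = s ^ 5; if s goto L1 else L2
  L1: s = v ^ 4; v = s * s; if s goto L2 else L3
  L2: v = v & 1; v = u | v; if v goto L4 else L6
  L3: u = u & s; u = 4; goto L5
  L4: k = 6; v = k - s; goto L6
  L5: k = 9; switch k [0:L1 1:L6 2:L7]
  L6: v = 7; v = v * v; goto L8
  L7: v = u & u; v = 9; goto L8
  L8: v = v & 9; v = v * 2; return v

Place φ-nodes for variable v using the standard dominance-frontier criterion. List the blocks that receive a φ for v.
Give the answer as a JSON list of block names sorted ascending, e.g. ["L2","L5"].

idom tree: L1←L0 L2←L0 L3←L1 L4←L2 L5←L3 L6←L0 L7←L5 L8←L0
Dom∩ at merges:
  L1: preds {L0,L5}: {L0} ∩ {L0,L1,L3,L5} = {L0}; idom=L0
  L2: preds {L0,L1}: {L0} ∩ {L0,L1} = {L0}; idom=L0
  L6: preds {L2,L4,L5}: {L0,L2} ∩ {L0,L2,L4} ∩ {L0,L1,L3,L5} = {L0}; idom=L0
  L8: preds {L6,L7}: {L0,L6} ∩ {L0,L1,L3,L5,L7} = {L0}; idom=L0

DF walk-up:
  L1←L0: walk · to L0
  L1←L5: walk L5→L3→L1 to L0
  L2←L0: walk · to L0
  L2←L1: walk L1 to L0
  L6←L2: walk L2 to L0
  L6←L4: walk L4→L2 to L0
  L6←L5: walk L5→L3→L1 to L0
  L8←L6: walk L6 to L0
  L8←L7: walk L7→L5→L3→L1 to L0
  L0 → ∅
  L1 → {L1,L2,L6,L8}
  L2 → {L6}
  L3 → {L1,L6,L8}
  L4 → {L6}
  L5 → {L1,L6,L8}
  L6 → {L8}
  L7 → {L8}
  L8 → ∅

φ for v: defs {L0,L1,L2,L4,L6,L7,L8}
  DF⁺ = {L1,L2,L6,L8}

Answer: ["L1", "L2", "L6", "L8"]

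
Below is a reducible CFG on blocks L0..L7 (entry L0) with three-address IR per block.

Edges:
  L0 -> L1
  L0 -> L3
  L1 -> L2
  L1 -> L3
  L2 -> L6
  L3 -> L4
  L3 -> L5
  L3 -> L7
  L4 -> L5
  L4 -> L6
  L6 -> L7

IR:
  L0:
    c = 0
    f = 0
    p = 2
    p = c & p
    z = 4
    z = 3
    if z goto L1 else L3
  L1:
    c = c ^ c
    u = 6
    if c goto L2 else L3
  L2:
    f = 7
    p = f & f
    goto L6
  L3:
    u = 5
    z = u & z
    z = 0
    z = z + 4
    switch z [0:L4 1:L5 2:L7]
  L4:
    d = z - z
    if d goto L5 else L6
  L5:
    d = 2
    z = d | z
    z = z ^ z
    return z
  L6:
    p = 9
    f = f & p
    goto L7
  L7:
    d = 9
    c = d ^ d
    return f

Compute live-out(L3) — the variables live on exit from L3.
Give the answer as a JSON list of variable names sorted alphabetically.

Block summaries:
  L0 def {c,f,p,z} use ∅
  L1 def {c,u} use {c}
  L2 def {f,p} use ∅
  L3 def {u,z} use {z}
  L4 def {d} use {z}
  L5 def {d,z} use {z}
  L6 def {f,p} use {f}
  L7 def {c,d} use {f}

Backward fixpoint:
  L0: in=∅ out={c,f,z}
  L1: in={c,f,z} out={f,z}
  L2: in=∅ out={f}
  L3: in={f,z} out={f,z}
  L4: in={f,z} out={f,z}
  L5: in={z} out=∅
  L6: in={f} out={f}
  L7: in={f} out=∅

live-out(L3) = ["f", "z"]

Answer: ["f", "z"]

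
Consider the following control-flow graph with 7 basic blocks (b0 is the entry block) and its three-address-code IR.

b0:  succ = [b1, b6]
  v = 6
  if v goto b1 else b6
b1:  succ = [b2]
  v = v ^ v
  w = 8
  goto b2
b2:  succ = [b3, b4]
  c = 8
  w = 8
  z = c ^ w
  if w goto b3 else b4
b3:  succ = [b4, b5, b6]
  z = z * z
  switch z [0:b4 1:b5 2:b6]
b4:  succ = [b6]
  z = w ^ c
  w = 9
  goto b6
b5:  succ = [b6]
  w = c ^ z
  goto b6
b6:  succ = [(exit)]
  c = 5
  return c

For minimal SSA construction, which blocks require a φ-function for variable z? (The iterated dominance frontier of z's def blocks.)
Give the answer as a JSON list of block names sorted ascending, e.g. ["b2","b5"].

Answer: ["b4", "b6"]

Analysis:
idom tree: b1←b0 b2←b1 b3←b2 b4←b2 b5←b3 b6←b0
Dom at joins:
  b4: preds {b2,b3}: {b0,b1,b2} ∩ {b0,b1,b2,b3} = {b0,b1,b2}; idom=b2
  b6: preds {b0,b3,b4,b5}: {b0} ∩ {b0,b1,b2,b3} ∩ {b0,b1,b2,b4} ∩ {b0,b1,b2,b3,b5} = {b0}; idom=b0

Frontier:
  b4←b2: walk · to b2
  b4←b3: walk b3 to b2
  b6←b0: walk · to b0
  b6←b3: walk b3→b2→b1 to b0
  b6←b4: walk b4→b2→b1 to b0
  b6←b5: walk b5→b3→b2→b1 to b0
  DF(b0)=∅
  DF(b1)={b6}
  DF(b2)={b6}
  DF(b3)={b4,b6}
  DF(b4)={b6}
  DF(b5)={b6}
  DF(b6)=∅

φ for z: defs {b2,b3,b4}
  DF⁺ = {b4,b6}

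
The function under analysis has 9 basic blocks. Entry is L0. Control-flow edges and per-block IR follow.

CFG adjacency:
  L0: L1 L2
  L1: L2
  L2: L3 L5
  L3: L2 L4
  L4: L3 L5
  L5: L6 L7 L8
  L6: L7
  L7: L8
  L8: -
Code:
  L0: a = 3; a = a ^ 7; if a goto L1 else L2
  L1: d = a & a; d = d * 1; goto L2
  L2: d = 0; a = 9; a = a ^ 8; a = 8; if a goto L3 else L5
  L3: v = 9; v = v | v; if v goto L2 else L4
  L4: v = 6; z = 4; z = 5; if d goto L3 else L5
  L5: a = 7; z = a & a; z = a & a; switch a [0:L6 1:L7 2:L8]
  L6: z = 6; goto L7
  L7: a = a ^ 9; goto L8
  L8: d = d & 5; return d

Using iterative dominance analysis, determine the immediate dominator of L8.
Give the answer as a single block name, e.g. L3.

Answer: L5

Working:
idom tree: L1←L0 L2←L0 L3←L2 L4←L3 L5←L2 L6←L5 L7←L5 L8←L5
Join-block Dom:
  L2: preds {L0,L1,L3}: {L0} ∩ {L0,L1} ∩ {L0,L2,L3} = {L0}; idom=L0
  L3: preds {L2,L4}: {L0,L2} ∩ {L0,L2,L3,L4} = {L0,L2}; idom=L2
  L5: preds {L2,L4}: {L0,L2} ∩ {L0,L2,L3,L4} = {L0,L2}; idom=L2
  L7: preds {L5,L6}: {L0,L2,L5} ∩ {L0,L2,L5,L6} = {L0,L2,L5}; idom=L5
  L8: preds {L5,L7}: {L0,L2,L5} ∩ {L0,L2,L5,L7} = {L0,L2,L5}; idom=L5

idom(L8) = L5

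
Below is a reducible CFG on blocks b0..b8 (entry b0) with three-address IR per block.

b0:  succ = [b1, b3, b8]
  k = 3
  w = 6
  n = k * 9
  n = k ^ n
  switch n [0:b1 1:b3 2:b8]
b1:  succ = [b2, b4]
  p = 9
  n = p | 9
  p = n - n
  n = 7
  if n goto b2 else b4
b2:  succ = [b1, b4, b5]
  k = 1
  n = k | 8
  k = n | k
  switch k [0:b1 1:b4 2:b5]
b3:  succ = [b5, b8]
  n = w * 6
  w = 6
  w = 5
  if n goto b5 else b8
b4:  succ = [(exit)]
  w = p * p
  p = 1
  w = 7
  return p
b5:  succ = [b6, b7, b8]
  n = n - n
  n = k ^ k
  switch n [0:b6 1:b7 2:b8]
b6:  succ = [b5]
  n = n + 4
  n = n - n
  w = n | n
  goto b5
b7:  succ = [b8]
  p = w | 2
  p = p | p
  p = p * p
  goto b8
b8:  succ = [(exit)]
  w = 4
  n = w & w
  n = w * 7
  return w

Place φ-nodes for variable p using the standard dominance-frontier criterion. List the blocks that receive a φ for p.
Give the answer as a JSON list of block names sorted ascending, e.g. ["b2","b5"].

idom tree: b1←b0 b2←b1 b3←b0 b4←b1 b5←b0 b6←b5 b7←b5 b8←b0
Join-block Dom:
  b1: preds {b0,b2}: {b0} ∩ {b0,b1,b2} = {b0}; idom=b0
  b4: preds {b1,b2}: {b0,b1} ∩ {b0,b1,b2} = {b0,b1}; idom=b1
  b5: preds {b2,b3,b6}: {b0,b1,b2} ∩ {b0,b3} ∩ {b0,b5,b6} = {b0}; idom=b0
  b8: preds {b0,b3,b5,b7}: {b0} ∩ {b0,b3} ∩ {b0,b5} ∩ {b0,b5,b7} = {b0}; idom=b0

Frontier:
  join b1 pred b0: · stop@b0
  join b1 pred b2: b2→b1 stop@b0
  join b4 pred b1: · stop@b1
  join b4 pred b2: b2 stop@b1
  join b5 pred b2: b2→b1 stop@b0
  join b5 pred b3: b3 stop@b0
  join b5 pred b6: b6→b5 stop@b0
  join b8 pred b0: · stop@b0
  join b8 pred b3: b3 stop@b0
  join b8 pred b5: b5 stop@b0
  join b8 pred b7: b7→b5 stop@b0
  b0: DF=∅
  b1: DF={b1,b5}
  b2: DF={b1,b4,b5}
  b3: DF={b5,b8}
  b4: DF=∅
  b5: DF={b5,b8}
  b6: DF={b5}
  b7: DF={b8}
  b8: DF=∅

φ for p: defs {b1,b4,b7}
  DF⁺ = {b1,b5,b8}

Answer: ["b1", "b5", "b8"]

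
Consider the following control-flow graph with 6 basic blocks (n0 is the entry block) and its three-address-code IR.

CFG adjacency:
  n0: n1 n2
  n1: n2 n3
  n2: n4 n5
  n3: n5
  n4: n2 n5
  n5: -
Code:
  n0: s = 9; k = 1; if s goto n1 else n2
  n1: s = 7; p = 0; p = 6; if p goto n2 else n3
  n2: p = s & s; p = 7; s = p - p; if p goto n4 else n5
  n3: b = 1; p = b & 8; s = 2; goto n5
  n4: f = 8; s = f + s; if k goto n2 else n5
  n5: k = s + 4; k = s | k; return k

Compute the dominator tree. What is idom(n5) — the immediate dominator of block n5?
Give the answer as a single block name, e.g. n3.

Answer: n0

Analysis:
idom tree: n1←n0 n2←n0 n3←n1 n4←n2 n5←n0
Dom∩ at merges:
  n2: preds {n0,n1,n4}: {n0} ∩ {n0,n1} ∩ {n0,n2,n4} = {n0}; idom=n0
  n5: preds {n2,n3,n4}: {n0,n2} ∩ {n0,n1,n3} ∩ {n0,n2,n4} = {n0}; idom=n0

idom(n5) = n0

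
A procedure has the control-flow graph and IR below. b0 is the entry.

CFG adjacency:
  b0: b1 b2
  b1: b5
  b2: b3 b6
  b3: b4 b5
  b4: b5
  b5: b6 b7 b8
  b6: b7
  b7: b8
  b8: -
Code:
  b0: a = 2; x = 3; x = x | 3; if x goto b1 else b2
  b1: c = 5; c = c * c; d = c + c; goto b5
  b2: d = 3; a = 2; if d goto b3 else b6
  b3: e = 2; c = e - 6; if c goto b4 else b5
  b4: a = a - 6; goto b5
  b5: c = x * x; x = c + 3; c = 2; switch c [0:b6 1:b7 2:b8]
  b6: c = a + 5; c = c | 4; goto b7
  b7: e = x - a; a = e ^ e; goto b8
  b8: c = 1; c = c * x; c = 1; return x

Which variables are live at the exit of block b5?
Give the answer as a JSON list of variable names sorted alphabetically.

Answer: ["a", "x"]

Analysis:
Block summaries:
  b0: def={a,x} ue=∅
  b1: def={c,d} ue=∅
  b2: def={a,d} ue=∅
  b3: def={c,e} ue=∅
  b4: def={a} ue={a}
  b5: def={c,x} ue={x}
  b6: def={c} ue={a}
  b7: def={a,e} ue={a,x}
  b8: def={c} ue={x}

Liveness:
  b0: in=∅ out={a,x}
  b1: in={a,x} out={a,x}
  b2: in={x} out={a,x}
  b3: in={a,x} out={a,x}
  b4: in={a,x} out={a,x}
  b5: in={a,x} out={a,x}
  b6: in={a,x} out={a,x}
  b7: in={a,x} out={x}
  b8: in={x} out=∅

live-out(b5) = ["a", "x"]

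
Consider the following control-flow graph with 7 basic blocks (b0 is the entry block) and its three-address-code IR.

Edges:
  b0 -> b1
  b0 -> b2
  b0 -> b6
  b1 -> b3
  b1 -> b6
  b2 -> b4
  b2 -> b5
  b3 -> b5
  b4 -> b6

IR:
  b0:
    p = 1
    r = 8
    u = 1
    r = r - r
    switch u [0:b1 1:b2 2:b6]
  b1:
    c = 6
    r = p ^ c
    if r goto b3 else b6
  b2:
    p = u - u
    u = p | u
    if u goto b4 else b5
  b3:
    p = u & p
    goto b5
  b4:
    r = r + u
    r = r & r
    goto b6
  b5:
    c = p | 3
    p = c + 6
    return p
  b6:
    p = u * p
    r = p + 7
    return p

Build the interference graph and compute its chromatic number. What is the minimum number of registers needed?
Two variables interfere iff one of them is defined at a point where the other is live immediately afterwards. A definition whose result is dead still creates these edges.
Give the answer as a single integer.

Per-block:
  b0 def {p,r,u} use ∅
  b1 def {c,r} use {p}
  b2 def {p,u} use {u}
  b3 def {p} use {p,u}
  b4 def {r} use {r,u}
  b5 def {c,p} use {p}
  b6 def {p,r} use {p,u}

Live sets:
  b0 li=∅ lo={p,r,u}
  b1 li={p,u} lo={p,u}
  b2 li={r,u} lo={p,r,u}
  b3 li={p,u} lo={p}
  b4 li={p,r,u} lo={p,u}
  b5 li={p} lo=∅
  b6 li={p,u} lo=∅

Conflict graph:
  c — {p,u}
  p — {c,r,u}
  r — {p,u}
  u — {c,p,r}

Colouring:
  {c,p,u} pairwise interfere (3-clique) ⇒ χ ≥ 3
  3-colouring: c0={p}  c1={u}  c2={c,r}
  χ = 3

Answer: 3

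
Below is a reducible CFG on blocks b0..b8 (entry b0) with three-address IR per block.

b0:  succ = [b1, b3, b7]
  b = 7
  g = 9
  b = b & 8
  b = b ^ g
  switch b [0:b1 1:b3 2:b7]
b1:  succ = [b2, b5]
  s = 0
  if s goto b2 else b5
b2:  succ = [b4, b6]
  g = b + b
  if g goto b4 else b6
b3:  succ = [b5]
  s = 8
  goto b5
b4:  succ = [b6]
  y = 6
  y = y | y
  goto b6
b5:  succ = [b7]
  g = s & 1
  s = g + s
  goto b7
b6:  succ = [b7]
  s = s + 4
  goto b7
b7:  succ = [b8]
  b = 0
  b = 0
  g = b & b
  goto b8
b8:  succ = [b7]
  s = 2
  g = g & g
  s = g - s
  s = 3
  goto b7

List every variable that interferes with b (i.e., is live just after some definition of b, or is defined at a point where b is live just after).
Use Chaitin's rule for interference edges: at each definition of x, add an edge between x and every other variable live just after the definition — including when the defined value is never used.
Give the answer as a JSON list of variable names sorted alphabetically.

Answer: ["g", "s"]

Analysis:
def/use:
  b0: {b,g} / ∅
  b1: {s} / ∅
  b2: {g} / {b}
  b3: {s} / ∅
  b4: {y} / ∅
  b5: {g,s} / {s}
  b6: {s} / {s}
  b7: {b,g} / ∅
  b8: {g,s} / {g}

Live sets:
  b0: in=∅ out={b}
  b1: in={b} out={b,s}
  b2: in={b,s} out={s}
  b3: in=∅ out={s}
  b4: in={s} out={s}
  b5: in={s} out=∅
  b6: in={s} out=∅
  b7: in=∅ out={g}
  b8: in={g} out=∅

Interference:
  b: {g,s}
  g: {b,s}
  s: {b,g,y}
  y: {s}

N(b) = ["g", "s"]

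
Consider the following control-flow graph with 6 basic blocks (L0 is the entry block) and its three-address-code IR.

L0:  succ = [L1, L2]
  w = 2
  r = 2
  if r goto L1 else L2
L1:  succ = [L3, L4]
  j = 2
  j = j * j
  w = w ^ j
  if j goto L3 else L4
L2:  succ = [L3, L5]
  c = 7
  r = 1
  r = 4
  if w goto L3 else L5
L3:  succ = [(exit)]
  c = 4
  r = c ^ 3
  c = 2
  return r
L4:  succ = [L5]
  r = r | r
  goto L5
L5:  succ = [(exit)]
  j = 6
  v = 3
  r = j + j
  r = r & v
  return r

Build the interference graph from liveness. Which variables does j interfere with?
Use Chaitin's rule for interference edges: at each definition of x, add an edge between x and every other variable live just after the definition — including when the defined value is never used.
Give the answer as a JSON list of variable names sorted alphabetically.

Block summaries:
  L0: def={r,w} ue=∅
  L1: def={j,w} ue={w}
  L2: def={c,r} ue={w}
  L3: def={c,r} ue=∅
  L4: def={r} ue={r}
  L5: def={j,r,v} ue=∅

Liveness:
  L0 li=∅ lo={r,w}
  L1 li={r,w} lo={r}
  L2 li={w} lo=∅
  L3 li=∅ lo=∅
  L4 li={r} lo=∅
  L5 li=∅ lo=∅

Interference:
  c — {r,w}
  j — {r,v,w}
  r — {c,j,v,w}
  v — {j,r}
  w — {c,j,r}

N(j) = ["r", "v", "w"]

Answer: ["r", "v", "w"]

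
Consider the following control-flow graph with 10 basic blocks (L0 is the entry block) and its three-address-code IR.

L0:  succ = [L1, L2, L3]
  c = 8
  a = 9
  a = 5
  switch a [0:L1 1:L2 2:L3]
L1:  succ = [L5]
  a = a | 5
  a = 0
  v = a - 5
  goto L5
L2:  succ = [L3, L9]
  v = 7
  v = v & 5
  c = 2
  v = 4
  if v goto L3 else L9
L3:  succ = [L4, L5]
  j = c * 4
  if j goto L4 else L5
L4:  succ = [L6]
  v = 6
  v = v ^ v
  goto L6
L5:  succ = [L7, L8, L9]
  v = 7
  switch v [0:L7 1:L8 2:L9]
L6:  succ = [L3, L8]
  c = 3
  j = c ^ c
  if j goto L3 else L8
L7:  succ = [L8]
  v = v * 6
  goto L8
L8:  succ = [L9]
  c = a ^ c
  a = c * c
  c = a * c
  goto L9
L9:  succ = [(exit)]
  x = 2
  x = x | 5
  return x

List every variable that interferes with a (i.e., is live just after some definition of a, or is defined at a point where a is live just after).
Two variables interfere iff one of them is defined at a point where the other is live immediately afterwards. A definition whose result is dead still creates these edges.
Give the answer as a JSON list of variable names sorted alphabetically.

Answer: ["c", "j", "v"]

Derivation:
Per-block:
  L0: {a,c} / ∅
  L1: {a,v} / {a}
  L2: {c,v} / ∅
  L3: {j} / {c}
  L4: {v} / ∅
  L5: {v} / ∅
  L6: {c,j} / ∅
  L7: {v} / {v}
  L8: {a,c} / {a,c}
  L9: {x} / ∅

Liveness:
  L0: in=∅ out={a,c}
  L1: in={a,c} out={a,c}
  L2: in={a} out={a,c}
  L3: in={a,c} out={a,c}
  L4: in={a} out={a}
  L5: in={a,c} out={a,c,v}
  L6: in={a} out={a,c}
  L7: in={a,c,v} out={a,c}
  L8: in={a,c} out=∅
  L9: in=∅ out=∅

Conflict graph:
  a↔{c,j,v}
  c↔{a,j,v}
  j↔{a,c}
  v↔{a,c}
  x↔∅

N(a) = ["c", "j", "v"]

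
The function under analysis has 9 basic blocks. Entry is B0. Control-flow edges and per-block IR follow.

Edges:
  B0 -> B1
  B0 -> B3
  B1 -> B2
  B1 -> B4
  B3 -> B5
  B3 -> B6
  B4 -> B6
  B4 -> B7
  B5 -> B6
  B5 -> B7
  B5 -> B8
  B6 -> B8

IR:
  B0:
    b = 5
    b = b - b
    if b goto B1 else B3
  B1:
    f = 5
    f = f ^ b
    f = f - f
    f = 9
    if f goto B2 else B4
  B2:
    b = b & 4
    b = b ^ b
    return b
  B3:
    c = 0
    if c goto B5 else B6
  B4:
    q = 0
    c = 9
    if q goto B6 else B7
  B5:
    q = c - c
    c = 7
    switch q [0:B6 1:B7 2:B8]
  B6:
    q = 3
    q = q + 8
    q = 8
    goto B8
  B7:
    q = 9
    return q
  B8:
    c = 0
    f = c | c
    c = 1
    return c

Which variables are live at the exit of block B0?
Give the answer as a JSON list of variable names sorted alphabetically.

Answer: ["b"]

Analysis:
Per-block:
  B0: def={b} ue=∅
  B1: def={f} ue={b}
  B2: def={b} ue={b}
  B3: def={c} ue=∅
  B4: def={c,q} ue=∅
  B5: def={c,q} ue={c}
  B6: def={q} ue=∅
  B7: def={q} ue=∅
  B8: def={c,f} ue=∅

Backward fixpoint:
  B0: in=∅ out={b}
  B1: in={b} out={b}
  B2: in={b} out=∅
  B3: in=∅ out={c}
  B4: in=∅ out=∅
  B5: in={c} out=∅
  B6: in=∅ out=∅
  B7: in=∅ out=∅
  B8: in=∅ out=∅

live-out(B0) = ["b"]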